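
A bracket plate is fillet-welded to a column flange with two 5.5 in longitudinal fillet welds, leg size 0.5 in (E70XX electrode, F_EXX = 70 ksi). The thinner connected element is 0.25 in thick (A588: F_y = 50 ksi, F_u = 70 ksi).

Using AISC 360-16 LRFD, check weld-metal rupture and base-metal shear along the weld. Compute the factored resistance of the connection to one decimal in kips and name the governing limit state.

82.5 kips (base-metal shear governs)

Weld metal: throat = 0.707×0.5 = 0.3535 in, L = 2×5.5 = 11 in. φR_n = 0.75 × 0.6 × 70 × 0.3535 × 11 = 122.5 kips.
Base metal shear (0.25 in plate): yield φR_n = 1.0×0.6×50×0.25×11 = 82.5 kips; rupture φR_n = 0.75×0.6×70×0.25×11 = 86.6 kips; take 82.5 kips (yield).
Governing: min(122.5, 82.5) = 82.5 kips → base-metal shear.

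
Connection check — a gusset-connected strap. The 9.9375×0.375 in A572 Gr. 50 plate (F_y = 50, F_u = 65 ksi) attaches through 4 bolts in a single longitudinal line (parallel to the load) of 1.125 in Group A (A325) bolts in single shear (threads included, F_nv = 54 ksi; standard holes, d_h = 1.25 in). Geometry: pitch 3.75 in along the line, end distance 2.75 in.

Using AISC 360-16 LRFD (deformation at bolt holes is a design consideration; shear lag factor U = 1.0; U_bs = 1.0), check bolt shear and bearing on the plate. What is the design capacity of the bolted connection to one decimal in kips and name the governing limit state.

161.0 kips (bolt shear governs)

Bolt shear: A_b = π(1.125)²/4 = 0.99402 in². φR_n = 0.75 × 54 × 0.99402 × 4 × 1 = 161.0 kips.
Bearing (0.375 in plate, F_u = 65 ksi): end bolts L_c = 2.75 − 1.25/2 = 2.125, R_n = min(1.2×2.125×0.375×65, 2.4×1.125×0.375×65) = 62.156 kips/bolt; interior L_c = 3.75 − 1.25 = 2.5, R_n = 65.813 kips/bolt. φR_n = 0.75 × (1×62.156 + 3×65.813) = 194.7 kips.
Governing: min(161.0, 194.7) = 161.0 kips → bolt shear.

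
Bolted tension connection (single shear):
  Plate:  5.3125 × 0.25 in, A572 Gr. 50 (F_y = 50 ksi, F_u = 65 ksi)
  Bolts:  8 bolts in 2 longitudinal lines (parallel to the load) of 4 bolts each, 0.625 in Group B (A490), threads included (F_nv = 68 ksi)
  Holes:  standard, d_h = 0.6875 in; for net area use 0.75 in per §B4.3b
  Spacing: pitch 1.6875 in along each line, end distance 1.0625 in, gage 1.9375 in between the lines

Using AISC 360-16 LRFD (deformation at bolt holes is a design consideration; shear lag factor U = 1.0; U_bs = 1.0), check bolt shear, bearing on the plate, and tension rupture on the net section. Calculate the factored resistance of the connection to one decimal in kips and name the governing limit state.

Bolt shear: A_b = π(0.625)²/4 = 0.3068 in². φR_n = 0.75 × 68 × 0.3068 × 8 × 1 = 125.2 kips.
Bearing (0.25 in plate, F_u = 65 ksi): end bolts L_c = 1.0625 − 0.6875/2 = 0.71875, R_n = min(1.2×0.71875×0.25×65, 2.4×0.625×0.25×65) = 14.016 kips/bolt; interior L_c = 1.6875 − 0.6875 = 1, R_n = 19.5 kips/bolt. φR_n = 0.75 × (2×14.016 + 6×19.5) = 108.8 kips.
Tension rupture (net): A_n = (5.3125 − 2×0.75)×0.25 = 0.95313 in² (U = 1.0, A_e = A_n). φR_n = 0.75 × 65 × 0.95313 = 46.5 kips.
Governing: min(125.2, 108.8, 46.5) = 46.5 kips → net-section rupture.

46.5 kips (net-section rupture governs)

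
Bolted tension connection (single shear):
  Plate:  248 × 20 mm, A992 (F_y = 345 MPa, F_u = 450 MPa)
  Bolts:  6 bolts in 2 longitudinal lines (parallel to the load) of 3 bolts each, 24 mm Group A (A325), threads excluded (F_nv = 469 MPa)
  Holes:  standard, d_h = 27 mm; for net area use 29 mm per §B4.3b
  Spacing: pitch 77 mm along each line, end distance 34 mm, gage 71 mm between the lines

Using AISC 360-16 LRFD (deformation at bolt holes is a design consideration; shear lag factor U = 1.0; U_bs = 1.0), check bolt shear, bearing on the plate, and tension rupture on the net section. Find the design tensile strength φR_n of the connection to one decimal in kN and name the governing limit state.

954.8 kN (bolt shear governs)

Bolt shear: A_b = π(24)²/4 = 452.39 mm². φR_n = 0.75 × 469 × 452.39 × 6 × 1 = 954.8 kN.
Bearing (20 mm plate, F_u = 450 MPa): end bolts L_c = 34 − 27/2 = 20.5, R_n = min(1.2×20.5×20×450, 2.4×24×20×450) = 221.4 kN/bolt; interior L_c = 77 − 27 = 50, R_n = 518.4 kN/bolt. φR_n = 0.75 × (2×221.4 + 4×518.4) = 1887.3 kN.
Tension rupture (net): A_n = (248 − 2×29)×20 = 3800 mm² (U = 1.0, A_e = A_n). φR_n = 0.75 × 450 × 3800 = 1282.5 kN.
Governing: min(954.8, 1887.3, 1282.5) = 954.8 kN → bolt shear.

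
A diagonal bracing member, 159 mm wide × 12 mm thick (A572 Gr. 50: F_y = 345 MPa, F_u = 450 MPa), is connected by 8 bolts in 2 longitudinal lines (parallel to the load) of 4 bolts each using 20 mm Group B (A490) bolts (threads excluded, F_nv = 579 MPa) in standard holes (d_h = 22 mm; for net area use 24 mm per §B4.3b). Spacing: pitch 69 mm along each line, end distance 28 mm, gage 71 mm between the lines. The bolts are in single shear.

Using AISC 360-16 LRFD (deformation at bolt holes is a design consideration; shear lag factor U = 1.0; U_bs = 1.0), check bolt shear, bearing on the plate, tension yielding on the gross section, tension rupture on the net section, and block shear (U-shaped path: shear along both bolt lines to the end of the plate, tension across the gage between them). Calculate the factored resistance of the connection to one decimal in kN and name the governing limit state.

449.6 kN (net-section rupture governs)

Bolt shear: A_b = π(20)²/4 = 314.16 mm². φR_n = 0.75 × 579 × 314.16 × 8 × 1 = 1091.4 kN.
Bearing (12 mm plate, F_u = 450 MPa): end bolts L_c = 28 − 22/2 = 17, R_n = min(1.2×17×12×450, 2.4×20×12×450) = 110.16 kN/bolt; interior L_c = 69 − 22 = 47, R_n = 259.2 kN/bolt. φR_n = 0.75 × (2×110.16 + 6×259.2) = 1331.6 kN.
Tension yield (gross): A_g = 159×12 = 1908 mm². φR_n = 0.90 × 345 × 1908 = 592.4 kN.
Tension rupture (net): A_n = (159 − 2×24)×12 = 1332 mm² (U = 1.0, A_e = A_n). φR_n = 0.75 × 450 × 1332 = 449.6 kN.
Block shear: shear path 2×[28+3×69] = 2×235 mm, A_gv = 5640, A_nv = 2×(235 − 3.5×24)×12 = 3624 mm²; tension across gage: (71 − 1×24)×12 = 564 mm². R_n = min(0.6×450×3624, 0.6×345×5640) + 1.0×450×564 = min(978.48, 1167.5) + 253.8 = 1232.3 kN. φR_n = 0.75 × 1232.3 = 924.2 kN.
Governing: min(1091.4, 1331.6, 592.4, 449.6, 924.2) = 449.6 kN → net-section rupture.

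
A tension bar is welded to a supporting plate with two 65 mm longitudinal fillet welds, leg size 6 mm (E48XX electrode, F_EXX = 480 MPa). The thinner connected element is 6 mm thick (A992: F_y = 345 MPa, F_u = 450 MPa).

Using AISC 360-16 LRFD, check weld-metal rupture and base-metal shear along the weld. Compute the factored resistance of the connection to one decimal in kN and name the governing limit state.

119.1 kN (weld metal governs)

Weld metal: throat = 0.707×6 = 4.242 mm, L = 2×65 = 130 mm. φR_n = 0.75 × 0.6 × 480 × 4.242 × 130 = 119.1 kN.
Base metal shear (6 mm plate): yield φR_n = 1.0×0.6×345×6×130 = 161.5 kN; rupture φR_n = 0.75×0.6×450×6×130 = 158.0 kN; take 158.0 kN (rupture).
Governing: min(119.1, 158.0) = 119.1 kN → weld metal.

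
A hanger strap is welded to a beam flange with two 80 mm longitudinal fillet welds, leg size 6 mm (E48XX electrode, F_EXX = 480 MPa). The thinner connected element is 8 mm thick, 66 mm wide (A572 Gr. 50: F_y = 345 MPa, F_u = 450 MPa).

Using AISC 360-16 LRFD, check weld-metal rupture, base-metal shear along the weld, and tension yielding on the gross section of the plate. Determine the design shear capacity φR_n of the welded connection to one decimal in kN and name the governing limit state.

Weld metal: throat = 0.707×6 = 4.242 mm, L = 2×80 = 160 mm. φR_n = 0.75 × 0.6 × 480 × 4.242 × 160 = 146.6 kN.
Base metal shear (8 mm plate): yield φR_n = 1.0×0.6×345×8×160 = 265.0 kN; rupture φR_n = 0.75×0.6×450×8×160 = 259.2 kN; take 259.2 kN (rupture).
Tension yield (gross): A_g = 66×8 = 528 mm². φR_n = 0.90 × 345 × 528 = 163.9 kN.
Governing: min(146.6, 259.2, 163.9) = 146.6 kN → weld metal.

146.6 kN (weld metal governs)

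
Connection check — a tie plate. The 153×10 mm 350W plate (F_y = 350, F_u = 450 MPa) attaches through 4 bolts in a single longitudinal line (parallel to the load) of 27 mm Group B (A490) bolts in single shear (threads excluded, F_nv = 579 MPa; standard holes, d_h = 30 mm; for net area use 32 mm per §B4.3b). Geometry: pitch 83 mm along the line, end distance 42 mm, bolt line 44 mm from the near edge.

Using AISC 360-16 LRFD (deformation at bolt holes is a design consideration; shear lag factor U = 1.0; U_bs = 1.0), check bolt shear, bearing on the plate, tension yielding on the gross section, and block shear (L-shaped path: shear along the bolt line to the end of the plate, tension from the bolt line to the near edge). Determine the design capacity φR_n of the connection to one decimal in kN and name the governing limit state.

Bolt shear: A_b = π(27)²/4 = 572.56 mm². φR_n = 0.75 × 579 × 572.56 × 4 × 1 = 994.5 kN.
Bearing (10 mm plate, F_u = 450 MPa): end bolts L_c = 42 − 30/2 = 27, R_n = min(1.2×27×10×450, 2.4×27×10×450) = 145.8 kN/bolt; interior L_c = 83 − 30 = 53, R_n = 286.2 kN/bolt. φR_n = 0.75 × (1×145.8 + 3×286.2) = 753.3 kN.
Tension yield (gross): A_g = 153×10 = 1530 mm². φR_n = 0.90 × 350 × 1530 = 482.0 kN.
Block shear: shear path 1×[42+3×83] = 1×291 mm, A_gv = 2910, A_nv = 1×(291 − 3.5×32)×10 = 1790 mm²; tension to near edge: (44 − 0.5×32)×10 = 280 mm². R_n = min(0.6×450×1790, 0.6×350×2910) + 1.0×450×280 = min(483.3, 611.1) + 126 = 609.3 kN. φR_n = 0.75 × 609.3 = 457.0 kN.
Governing: min(994.5, 753.3, 482.0, 457.0) = 457.0 kN → block shear.

457.0 kN (block shear governs)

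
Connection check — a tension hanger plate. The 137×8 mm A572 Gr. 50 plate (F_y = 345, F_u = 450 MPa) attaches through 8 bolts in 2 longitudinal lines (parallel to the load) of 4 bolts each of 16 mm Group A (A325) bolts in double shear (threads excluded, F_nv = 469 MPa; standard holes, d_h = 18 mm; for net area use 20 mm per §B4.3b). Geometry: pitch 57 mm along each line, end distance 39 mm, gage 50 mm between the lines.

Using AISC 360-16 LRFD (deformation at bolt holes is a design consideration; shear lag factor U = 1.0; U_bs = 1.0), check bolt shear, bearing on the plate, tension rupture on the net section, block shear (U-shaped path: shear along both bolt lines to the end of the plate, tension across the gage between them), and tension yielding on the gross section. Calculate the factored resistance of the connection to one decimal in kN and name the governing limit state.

261.9 kN (net-section rupture governs)

Bolt shear: A_b = π(16)²/4 = 201.06 mm². φR_n = 0.75 × 469 × 201.06 × 8 × 2 = 1131.6 kN.
Bearing (8 mm plate, F_u = 450 MPa): end bolts L_c = 39 − 18/2 = 30, R_n = min(1.2×30×8×450, 2.4×16×8×450) = 129.6 kN/bolt; interior L_c = 57 − 18 = 39, R_n = 138.24 kN/bolt. φR_n = 0.75 × (2×129.6 + 6×138.24) = 816.5 kN.
Tension rupture (net): A_n = (137 − 2×20)×8 = 776 mm² (U = 1.0, A_e = A_n). φR_n = 0.75 × 450 × 776 = 261.9 kN.
Block shear: shear path 2×[39+3×57] = 2×210 mm, A_gv = 3360, A_nv = 2×(210 − 3.5×20)×8 = 2240 mm²; tension across gage: (50 − 1×20)×8 = 240 mm². R_n = min(0.6×450×2240, 0.6×345×3360) + 1.0×450×240 = min(604.8, 695.52) + 108 = 712.8 kN. φR_n = 0.75 × 712.8 = 534.6 kN.
Tension yield (gross): A_g = 137×8 = 1096 mm². φR_n = 0.90 × 345 × 1096 = 340.3 kN.
Governing: min(1131.6, 816.5, 261.9, 534.6, 340.3) = 261.9 kN → net-section rupture.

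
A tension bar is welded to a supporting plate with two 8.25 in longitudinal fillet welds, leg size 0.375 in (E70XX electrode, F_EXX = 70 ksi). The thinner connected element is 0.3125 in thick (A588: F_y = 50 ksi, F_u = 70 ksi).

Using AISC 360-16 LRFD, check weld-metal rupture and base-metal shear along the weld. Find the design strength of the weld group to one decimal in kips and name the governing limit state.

137.8 kips (weld metal governs)

Weld metal: throat = 0.707×0.375 = 0.26513 in, L = 2×8.25 = 16.5 in. φR_n = 0.75 × 0.6 × 70 × 0.26513 × 16.5 = 137.8 kips.
Base metal shear (0.3125 in plate): yield φR_n = 1.0×0.6×50×0.3125×16.5 = 154.7 kips; rupture φR_n = 0.75×0.6×70×0.3125×16.5 = 162.4 kips; take 154.7 kips (yield).
Governing: min(137.8, 154.7) = 137.8 kips → weld metal.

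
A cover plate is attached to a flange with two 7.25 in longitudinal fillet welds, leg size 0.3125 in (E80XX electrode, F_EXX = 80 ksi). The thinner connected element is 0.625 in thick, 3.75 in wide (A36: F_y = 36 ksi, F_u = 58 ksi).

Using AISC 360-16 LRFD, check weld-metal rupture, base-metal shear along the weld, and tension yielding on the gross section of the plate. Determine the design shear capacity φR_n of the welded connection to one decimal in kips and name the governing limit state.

Weld metal: throat = 0.707×0.3125 = 0.22094 in, L = 2×7.25 = 14.5 in. φR_n = 0.75 × 0.6 × 80 × 0.22094 × 14.5 = 115.3 kips.
Base metal shear (0.625 in plate): yield φR_n = 1.0×0.6×36×0.625×14.5 = 195.8 kips; rupture φR_n = 0.75×0.6×58×0.625×14.5 = 236.5 kips; take 195.8 kips (yield).
Tension yield (gross): A_g = 3.75×0.625 = 2.3438 in². φR_n = 0.90 × 36 × 2.3438 = 75.9 kips.
Governing: min(115.3, 195.8, 75.9) = 75.9 kips → gross-section yield.

75.9 kips (gross-section yield governs)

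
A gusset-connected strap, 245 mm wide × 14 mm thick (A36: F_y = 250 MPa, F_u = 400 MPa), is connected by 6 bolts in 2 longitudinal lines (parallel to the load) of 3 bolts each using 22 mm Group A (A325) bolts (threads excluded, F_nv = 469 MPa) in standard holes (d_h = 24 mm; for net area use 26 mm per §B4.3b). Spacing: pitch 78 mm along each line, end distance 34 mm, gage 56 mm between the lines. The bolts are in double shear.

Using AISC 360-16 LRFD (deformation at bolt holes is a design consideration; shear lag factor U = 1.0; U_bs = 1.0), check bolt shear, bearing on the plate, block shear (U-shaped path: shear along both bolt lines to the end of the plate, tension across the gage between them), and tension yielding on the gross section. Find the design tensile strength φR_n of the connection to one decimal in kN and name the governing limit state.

724.5 kN (block shear governs)

Bolt shear: A_b = π(22)²/4 = 380.13 mm². φR_n = 0.75 × 469 × 380.13 × 6 × 2 = 1604.5 kN.
Bearing (14 mm plate, F_u = 400 MPa): end bolts L_c = 34 − 24/2 = 22, R_n = min(1.2×22×14×400, 2.4×22×14×400) = 147.84 kN/bolt; interior L_c = 78 − 24 = 54, R_n = 295.68 kN/bolt. φR_n = 0.75 × (2×147.84 + 4×295.68) = 1108.8 kN.
Block shear: shear path 2×[34+2×78] = 2×190 mm, A_gv = 5320, A_nv = 2×(190 − 2.5×26)×14 = 3500 mm²; tension across gage: (56 − 1×26)×14 = 420 mm². R_n = min(0.6×400×3500, 0.6×250×5320) + 1.0×400×420 = min(840, 798) + 168 = 966 kN. φR_n = 0.75 × 966 = 724.5 kN.
Tension yield (gross): A_g = 245×14 = 3430 mm². φR_n = 0.90 × 250 × 3430 = 771.8 kN.
Governing: min(1604.5, 1108.8, 724.5, 771.8) = 724.5 kN → block shear.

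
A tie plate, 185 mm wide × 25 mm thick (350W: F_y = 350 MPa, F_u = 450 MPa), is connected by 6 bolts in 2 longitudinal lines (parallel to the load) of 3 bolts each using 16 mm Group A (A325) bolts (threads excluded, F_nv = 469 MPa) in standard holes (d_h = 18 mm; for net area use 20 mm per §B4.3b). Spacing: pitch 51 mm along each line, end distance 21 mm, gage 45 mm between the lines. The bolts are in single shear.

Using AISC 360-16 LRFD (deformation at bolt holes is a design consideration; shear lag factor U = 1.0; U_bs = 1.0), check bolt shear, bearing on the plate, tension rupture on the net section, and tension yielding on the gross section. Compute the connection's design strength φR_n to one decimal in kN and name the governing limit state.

424.3 kN (bolt shear governs)

Bolt shear: A_b = π(16)²/4 = 201.06 mm². φR_n = 0.75 × 469 × 201.06 × 6 × 1 = 424.3 kN.
Bearing (25 mm plate, F_u = 450 MPa): end bolts L_c = 21 − 18/2 = 12, R_n = min(1.2×12×25×450, 2.4×16×25×450) = 162 kN/bolt; interior L_c = 51 − 18 = 33, R_n = 432 kN/bolt. φR_n = 0.75 × (2×162 + 4×432) = 1539.0 kN.
Tension rupture (net): A_n = (185 − 2×20)×25 = 3625 mm² (U = 1.0, A_e = A_n). φR_n = 0.75 × 450 × 3625 = 1223.4 kN.
Tension yield (gross): A_g = 185×25 = 4625 mm². φR_n = 0.90 × 350 × 4625 = 1456.9 kN.
Governing: min(424.3, 1539.0, 1223.4, 1456.9) = 424.3 kN → bolt shear.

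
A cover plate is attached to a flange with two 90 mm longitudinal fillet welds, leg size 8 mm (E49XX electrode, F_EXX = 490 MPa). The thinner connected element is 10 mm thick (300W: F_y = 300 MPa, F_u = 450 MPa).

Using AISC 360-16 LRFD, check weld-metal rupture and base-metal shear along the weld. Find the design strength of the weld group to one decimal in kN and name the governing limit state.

Weld metal: throat = 0.707×8 = 5.656 mm, L = 2×90 = 180 mm. φR_n = 0.75 × 0.6 × 490 × 5.656 × 180 = 224.5 kN.
Base metal shear (10 mm plate): yield φR_n = 1.0×0.6×300×10×180 = 324.0 kN; rupture φR_n = 0.75×0.6×450×10×180 = 364.5 kN; take 324.0 kN (yield).
Governing: min(224.5, 324.0) = 224.5 kN → weld metal.

224.5 kN (weld metal governs)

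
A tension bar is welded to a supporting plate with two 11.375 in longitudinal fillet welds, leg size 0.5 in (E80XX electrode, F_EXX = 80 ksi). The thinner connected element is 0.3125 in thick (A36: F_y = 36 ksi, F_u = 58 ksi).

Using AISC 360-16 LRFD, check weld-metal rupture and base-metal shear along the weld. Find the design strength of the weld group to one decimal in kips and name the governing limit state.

153.6 kips (base-metal shear governs)

Weld metal: throat = 0.707×0.5 = 0.3535 in, L = 2×11.375 = 22.75 in. φR_n = 0.75 × 0.6 × 80 × 0.3535 × 22.75 = 289.5 kips.
Base metal shear (0.3125 in plate): yield φR_n = 1.0×0.6×36×0.3125×22.75 = 153.6 kips; rupture φR_n = 0.75×0.6×58×0.3125×22.75 = 185.6 kips; take 153.6 kips (yield).
Governing: min(289.5, 153.6) = 153.6 kips → base-metal shear.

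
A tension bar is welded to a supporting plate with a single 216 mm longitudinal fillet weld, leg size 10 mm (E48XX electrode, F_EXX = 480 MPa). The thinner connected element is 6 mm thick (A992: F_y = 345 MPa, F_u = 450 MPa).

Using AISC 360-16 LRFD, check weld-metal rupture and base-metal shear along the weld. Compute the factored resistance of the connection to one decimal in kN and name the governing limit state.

262.4 kN (base-metal shear governs)

Weld metal: throat = 0.707×10 = 7.07 mm, L = 216 mm. φR_n = 0.75 × 0.6 × 480 × 7.07 × 216 = 329.9 kN.
Base metal shear (6 mm plate): yield φR_n = 1.0×0.6×345×6×216 = 268.3 kN; rupture φR_n = 0.75×0.6×450×6×216 = 262.4 kN; take 262.4 kN (rupture).
Governing: min(329.9, 262.4) = 262.4 kN → base-metal shear.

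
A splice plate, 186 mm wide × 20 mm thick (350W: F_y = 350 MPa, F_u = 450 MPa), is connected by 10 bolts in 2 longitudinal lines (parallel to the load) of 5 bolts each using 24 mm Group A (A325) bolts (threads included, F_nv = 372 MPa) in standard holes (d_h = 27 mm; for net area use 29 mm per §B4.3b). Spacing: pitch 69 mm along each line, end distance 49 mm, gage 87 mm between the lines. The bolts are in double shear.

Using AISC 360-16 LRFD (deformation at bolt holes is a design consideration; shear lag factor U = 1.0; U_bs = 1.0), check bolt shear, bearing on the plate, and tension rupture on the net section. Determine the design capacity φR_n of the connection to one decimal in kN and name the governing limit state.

864.0 kN (net-section rupture governs)

Bolt shear: A_b = π(24)²/4 = 452.39 mm². φR_n = 0.75 × 372 × 452.39 × 10 × 2 = 2524.3 kN.
Bearing (20 mm plate, F_u = 450 MPa): end bolts L_c = 49 − 27/2 = 35.5, R_n = min(1.2×35.5×20×450, 2.4×24×20×450) = 383.4 kN/bolt; interior L_c = 69 − 27 = 42, R_n = 453.6 kN/bolt. φR_n = 0.75 × (2×383.4 + 8×453.6) = 3296.7 kN.
Tension rupture (net): A_n = (186 − 2×29)×20 = 2560 mm² (U = 1.0, A_e = A_n). φR_n = 0.75 × 450 × 2560 = 864.0 kN.
Governing: min(2524.3, 3296.7, 864.0) = 864.0 kN → net-section rupture.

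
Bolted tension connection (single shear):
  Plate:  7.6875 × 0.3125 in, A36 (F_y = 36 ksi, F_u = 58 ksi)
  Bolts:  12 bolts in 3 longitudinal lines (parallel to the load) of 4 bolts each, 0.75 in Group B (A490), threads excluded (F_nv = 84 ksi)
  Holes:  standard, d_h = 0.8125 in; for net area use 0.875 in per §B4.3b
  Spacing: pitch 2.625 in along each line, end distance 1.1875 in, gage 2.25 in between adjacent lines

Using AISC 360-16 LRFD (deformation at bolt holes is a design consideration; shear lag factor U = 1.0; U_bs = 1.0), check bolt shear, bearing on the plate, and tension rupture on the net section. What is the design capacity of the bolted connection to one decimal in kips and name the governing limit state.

68.8 kips (net-section rupture governs)

Bolt shear: A_b = π(0.75)²/4 = 0.44179 in². φR_n = 0.75 × 84 × 0.44179 × 12 × 1 = 334.0 kips.
Bearing (0.3125 in plate, F_u = 58 ksi): end bolts L_c = 1.1875 − 0.8125/2 = 0.78125, R_n = min(1.2×0.78125×0.3125×58, 2.4×0.75×0.3125×58) = 16.992 kips/bolt; interior L_c = 2.625 − 0.8125 = 1.8125, R_n = 32.625 kips/bolt. φR_n = 0.75 × (3×16.992 + 9×32.625) = 258.5 kips.
Tension rupture (net): A_n = (7.6875 − 3×0.875)×0.3125 = 1.582 in² (U = 1.0, A_e = A_n). φR_n = 0.75 × 58 × 1.582 = 68.8 kips.
Governing: min(334.0, 258.5, 68.8) = 68.8 kips → net-section rupture.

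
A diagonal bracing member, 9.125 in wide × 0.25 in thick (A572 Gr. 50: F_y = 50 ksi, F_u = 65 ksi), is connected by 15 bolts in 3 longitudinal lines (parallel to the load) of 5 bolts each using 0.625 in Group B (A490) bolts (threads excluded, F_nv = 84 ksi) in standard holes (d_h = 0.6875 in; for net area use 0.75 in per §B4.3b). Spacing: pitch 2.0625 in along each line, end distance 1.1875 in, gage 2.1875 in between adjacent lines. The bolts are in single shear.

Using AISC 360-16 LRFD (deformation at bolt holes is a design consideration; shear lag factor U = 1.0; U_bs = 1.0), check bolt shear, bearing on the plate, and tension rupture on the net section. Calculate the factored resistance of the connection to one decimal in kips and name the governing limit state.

Bolt shear: A_b = π(0.625)²/4 = 0.3068 in². φR_n = 0.75 × 84 × 0.3068 × 15 × 1 = 289.9 kips.
Bearing (0.25 in plate, F_u = 65 ksi): end bolts L_c = 1.1875 − 0.6875/2 = 0.84375, R_n = min(1.2×0.84375×0.25×65, 2.4×0.625×0.25×65) = 16.453 kips/bolt; interior L_c = 2.0625 − 0.6875 = 1.375, R_n = 24.375 kips/bolt. φR_n = 0.75 × (3×16.453 + 12×24.375) = 256.4 kips.
Tension rupture (net): A_n = (9.125 − 3×0.75)×0.25 = 1.7188 in² (U = 1.0, A_e = A_n). φR_n = 0.75 × 65 × 1.7188 = 83.8 kips.
Governing: min(289.9, 256.4, 83.8) = 83.8 kips → net-section rupture.

83.8 kips (net-section rupture governs)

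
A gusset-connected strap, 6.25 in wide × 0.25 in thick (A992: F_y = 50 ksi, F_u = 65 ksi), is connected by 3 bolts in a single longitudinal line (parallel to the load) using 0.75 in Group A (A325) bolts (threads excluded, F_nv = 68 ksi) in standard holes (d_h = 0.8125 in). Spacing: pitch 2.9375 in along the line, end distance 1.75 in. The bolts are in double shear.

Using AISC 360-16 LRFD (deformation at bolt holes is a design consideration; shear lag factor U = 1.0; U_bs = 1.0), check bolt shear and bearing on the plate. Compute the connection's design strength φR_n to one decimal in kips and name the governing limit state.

63.5 kips (bearing governs)

Bolt shear: A_b = π(0.75)²/4 = 0.44179 in². φR_n = 0.75 × 68 × 0.44179 × 3 × 2 = 135.2 kips.
Bearing (0.25 in plate, F_u = 65 ksi): end bolts L_c = 1.75 − 0.8125/2 = 1.34375, R_n = min(1.2×1.34375×0.25×65, 2.4×0.75×0.25×65) = 26.203 kips/bolt; interior L_c = 2.9375 − 0.8125 = 2.125, R_n = 29.25 kips/bolt. φR_n = 0.75 × (1×26.203 + 2×29.25) = 63.5 kips.
Governing: min(135.2, 63.5) = 63.5 kips → bearing.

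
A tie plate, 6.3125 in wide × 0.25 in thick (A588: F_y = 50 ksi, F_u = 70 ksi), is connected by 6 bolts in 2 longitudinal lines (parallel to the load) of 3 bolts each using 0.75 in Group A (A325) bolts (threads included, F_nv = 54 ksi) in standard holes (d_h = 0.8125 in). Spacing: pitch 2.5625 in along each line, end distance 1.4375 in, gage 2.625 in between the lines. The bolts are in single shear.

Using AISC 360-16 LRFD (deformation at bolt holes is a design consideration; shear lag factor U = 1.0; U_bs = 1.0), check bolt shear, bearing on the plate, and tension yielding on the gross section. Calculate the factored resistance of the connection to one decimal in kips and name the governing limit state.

71.0 kips (gross-section yield governs)

Bolt shear: A_b = π(0.75)²/4 = 0.44179 in². φR_n = 0.75 × 54 × 0.44179 × 6 × 1 = 107.4 kips.
Bearing (0.25 in plate, F_u = 70 ksi): end bolts L_c = 1.4375 − 0.8125/2 = 1.03125, R_n = min(1.2×1.03125×0.25×70, 2.4×0.75×0.25×70) = 21.656 kips/bolt; interior L_c = 2.5625 − 0.8125 = 1.75, R_n = 31.5 kips/bolt. φR_n = 0.75 × (2×21.656 + 4×31.5) = 127.0 kips.
Tension yield (gross): A_g = 6.3125×0.25 = 1.5781 in². φR_n = 0.90 × 50 × 1.5781 = 71.0 kips.
Governing: min(107.4, 127.0, 71.0) = 71.0 kips → gross-section yield.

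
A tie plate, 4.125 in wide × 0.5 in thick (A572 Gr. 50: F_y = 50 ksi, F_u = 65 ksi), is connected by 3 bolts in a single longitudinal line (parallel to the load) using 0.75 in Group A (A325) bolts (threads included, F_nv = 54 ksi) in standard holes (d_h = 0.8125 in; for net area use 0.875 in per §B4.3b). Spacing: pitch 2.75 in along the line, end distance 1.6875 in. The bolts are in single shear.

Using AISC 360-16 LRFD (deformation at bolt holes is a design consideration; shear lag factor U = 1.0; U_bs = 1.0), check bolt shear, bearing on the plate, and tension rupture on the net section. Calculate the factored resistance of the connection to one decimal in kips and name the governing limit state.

53.7 kips (bolt shear governs)

Bolt shear: A_b = π(0.75)²/4 = 0.44179 in². φR_n = 0.75 × 54 × 0.44179 × 3 × 1 = 53.7 kips.
Bearing (0.5 in plate, F_u = 65 ksi): end bolts L_c = 1.6875 − 0.8125/2 = 1.28125, R_n = min(1.2×1.28125×0.5×65, 2.4×0.75×0.5×65) = 49.969 kips/bolt; interior L_c = 2.75 − 0.8125 = 1.9375, R_n = 58.5 kips/bolt. φR_n = 0.75 × (1×49.969 + 2×58.5) = 125.2 kips.
Tension rupture (net): A_n = (4.125 − 1×0.875)×0.5 = 1.625 in² (U = 1.0, A_e = A_n). φR_n = 0.75 × 65 × 1.625 = 79.2 kips.
Governing: min(53.7, 125.2, 79.2) = 53.7 kips → bolt shear.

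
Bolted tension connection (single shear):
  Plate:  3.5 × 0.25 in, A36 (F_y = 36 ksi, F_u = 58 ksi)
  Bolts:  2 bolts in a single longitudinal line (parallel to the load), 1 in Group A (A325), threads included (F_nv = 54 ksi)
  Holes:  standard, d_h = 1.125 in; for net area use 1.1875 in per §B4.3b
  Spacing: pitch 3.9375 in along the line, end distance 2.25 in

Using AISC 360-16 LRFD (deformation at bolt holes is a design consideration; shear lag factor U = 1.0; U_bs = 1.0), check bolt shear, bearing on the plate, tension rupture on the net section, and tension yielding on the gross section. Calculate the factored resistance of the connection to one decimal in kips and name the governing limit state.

25.1 kips (net-section rupture governs)

Bolt shear: A_b = π(1)²/4 = 0.7854 in². φR_n = 0.75 × 54 × 0.7854 × 2 × 1 = 63.6 kips.
Bearing (0.25 in plate, F_u = 58 ksi): end bolts L_c = 2.25 − 1.125/2 = 1.6875, R_n = min(1.2×1.6875×0.25×58, 2.4×1×0.25×58) = 29.363 kips/bolt; interior L_c = 3.9375 − 1.125 = 2.8125, R_n = 34.8 kips/bolt. φR_n = 0.75 × (1×29.363 + 1×34.8) = 48.1 kips.
Tension rupture (net): A_n = (3.5 − 1×1.1875)×0.25 = 0.57813 in² (U = 1.0, A_e = A_n). φR_n = 0.75 × 58 × 0.57813 = 25.1 kips.
Tension yield (gross): A_g = 3.5×0.25 = 0.875 in². φR_n = 0.90 × 36 × 0.875 = 28.4 kips.
Governing: min(63.6, 48.1, 25.1, 28.4) = 25.1 kips → net-section rupture.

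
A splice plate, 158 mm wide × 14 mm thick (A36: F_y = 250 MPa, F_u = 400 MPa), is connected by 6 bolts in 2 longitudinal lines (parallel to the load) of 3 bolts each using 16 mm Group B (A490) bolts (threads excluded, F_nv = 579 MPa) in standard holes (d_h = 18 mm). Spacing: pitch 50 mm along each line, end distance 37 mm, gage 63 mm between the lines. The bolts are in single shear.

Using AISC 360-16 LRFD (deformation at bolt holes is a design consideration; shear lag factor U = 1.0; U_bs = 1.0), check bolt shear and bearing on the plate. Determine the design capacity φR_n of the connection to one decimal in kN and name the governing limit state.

Bolt shear: A_b = π(16)²/4 = 201.06 mm². φR_n = 0.75 × 579 × 201.06 × 6 × 1 = 523.9 kN.
Bearing (14 mm plate, F_u = 400 MPa): end bolts L_c = 37 − 18/2 = 28, R_n = min(1.2×28×14×400, 2.4×16×14×400) = 188.16 kN/bolt; interior L_c = 50 − 18 = 32, R_n = 215.04 kN/bolt. φR_n = 0.75 × (2×188.16 + 4×215.04) = 927.4 kN.
Governing: min(523.9, 927.4) = 523.9 kN → bolt shear.

523.9 kN (bolt shear governs)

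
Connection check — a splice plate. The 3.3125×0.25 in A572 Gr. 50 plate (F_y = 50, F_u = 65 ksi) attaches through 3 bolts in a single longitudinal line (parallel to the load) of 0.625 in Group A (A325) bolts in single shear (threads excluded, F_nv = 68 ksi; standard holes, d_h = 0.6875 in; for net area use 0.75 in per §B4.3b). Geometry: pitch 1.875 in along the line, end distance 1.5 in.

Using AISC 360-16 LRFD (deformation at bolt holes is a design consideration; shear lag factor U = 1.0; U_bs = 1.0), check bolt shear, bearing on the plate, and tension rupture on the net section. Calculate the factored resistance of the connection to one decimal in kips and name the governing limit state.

Bolt shear: A_b = π(0.625)²/4 = 0.3068 in². φR_n = 0.75 × 68 × 0.3068 × 3 × 1 = 46.9 kips.
Bearing (0.25 in plate, F_u = 65 ksi): end bolts L_c = 1.5 − 0.6875/2 = 1.15625, R_n = min(1.2×1.15625×0.25×65, 2.4×0.625×0.25×65) = 22.547 kips/bolt; interior L_c = 1.875 − 0.6875 = 1.1875, R_n = 23.156 kips/bolt. φR_n = 0.75 × (1×22.547 + 2×23.156) = 51.6 kips.
Tension rupture (net): A_n = (3.3125 − 1×0.75)×0.25 = 0.64063 in² (U = 1.0, A_e = A_n). φR_n = 0.75 × 65 × 0.64063 = 31.2 kips.
Governing: min(46.9, 51.6, 31.2) = 31.2 kips → net-section rupture.

31.2 kips (net-section rupture governs)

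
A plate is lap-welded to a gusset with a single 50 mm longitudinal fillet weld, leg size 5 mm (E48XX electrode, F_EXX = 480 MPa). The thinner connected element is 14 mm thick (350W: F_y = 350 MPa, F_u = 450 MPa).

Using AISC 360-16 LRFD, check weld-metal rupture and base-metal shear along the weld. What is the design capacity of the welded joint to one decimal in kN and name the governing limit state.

38.2 kN (weld metal governs)

Weld metal: throat = 0.707×5 = 3.535 mm, L = 50 mm. φR_n = 0.75 × 0.6 × 480 × 3.535 × 50 = 38.2 kN.
Base metal shear (14 mm plate): yield φR_n = 1.0×0.6×350×14×50 = 147.0 kN; rupture φR_n = 0.75×0.6×450×14×50 = 141.8 kN; take 141.8 kN (rupture).
Governing: min(38.2, 141.8) = 38.2 kN → weld metal.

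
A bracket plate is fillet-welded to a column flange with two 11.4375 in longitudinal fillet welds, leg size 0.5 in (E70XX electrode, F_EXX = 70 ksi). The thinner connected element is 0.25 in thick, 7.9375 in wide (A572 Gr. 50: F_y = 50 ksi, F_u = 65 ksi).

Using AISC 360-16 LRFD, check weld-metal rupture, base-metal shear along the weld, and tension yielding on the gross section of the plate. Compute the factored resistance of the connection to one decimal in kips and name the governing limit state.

89.3 kips (gross-section yield governs)

Weld metal: throat = 0.707×0.5 = 0.3535 in, L = 2×11.4375 = 22.875 in. φR_n = 0.75 × 0.6 × 70 × 0.3535 × 22.875 = 254.7 kips.
Base metal shear (0.25 in plate): yield φR_n = 1.0×0.6×50×0.25×22.875 = 171.6 kips; rupture φR_n = 0.75×0.6×65×0.25×22.875 = 167.3 kips; take 167.3 kips (rupture).
Tension yield (gross): A_g = 7.9375×0.25 = 1.9844 in². φR_n = 0.90 × 50 × 1.9844 = 89.3 kips.
Governing: min(254.7, 167.3, 89.3) = 89.3 kips → gross-section yield.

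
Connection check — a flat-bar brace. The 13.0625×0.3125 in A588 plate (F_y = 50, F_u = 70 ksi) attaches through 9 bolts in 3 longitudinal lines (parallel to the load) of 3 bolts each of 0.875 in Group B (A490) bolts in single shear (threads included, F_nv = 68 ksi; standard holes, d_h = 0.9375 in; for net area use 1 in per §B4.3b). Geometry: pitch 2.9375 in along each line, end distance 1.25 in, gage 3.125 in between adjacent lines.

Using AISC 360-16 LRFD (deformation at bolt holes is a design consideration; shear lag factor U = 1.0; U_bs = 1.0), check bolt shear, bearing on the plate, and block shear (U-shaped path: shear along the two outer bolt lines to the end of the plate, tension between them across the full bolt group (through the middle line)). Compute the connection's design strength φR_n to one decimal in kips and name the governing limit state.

Bolt shear: A_b = π(0.875)²/4 = 0.60132 in². φR_n = 0.75 × 68 × 0.60132 × 9 × 1 = 276.0 kips.
Bearing (0.3125 in plate, F_u = 70 ksi): end bolts L_c = 1.25 − 0.9375/2 = 0.78125, R_n = min(1.2×0.78125×0.3125×70, 2.4×0.875×0.3125×70) = 20.508 kips/bolt; interior L_c = 2.9375 − 0.9375 = 2, R_n = 45.938 kips/bolt. φR_n = 0.75 × (3×20.508 + 6×45.938) = 252.9 kips.
Block shear: shear path 2×[1.25+2×2.9375] = 2×7.125 in, A_gv = 4.4531, A_nv = 2×(7.125 − 2.5×1)×0.3125 = 2.8906 in²; tension across gage: (6.25 − 2×1)×0.3125 = 1.3281 in². R_n = min(0.6×70×2.8906, 0.6×50×4.4531) + 1.0×70×1.3281 = min(121.41, 133.59) + 92.967 = 214.38 kips. φR_n = 0.75 × 214.38 = 160.8 kips.
Governing: min(276.0, 252.9, 160.8) = 160.8 kips → block shear.

160.8 kips (block shear governs)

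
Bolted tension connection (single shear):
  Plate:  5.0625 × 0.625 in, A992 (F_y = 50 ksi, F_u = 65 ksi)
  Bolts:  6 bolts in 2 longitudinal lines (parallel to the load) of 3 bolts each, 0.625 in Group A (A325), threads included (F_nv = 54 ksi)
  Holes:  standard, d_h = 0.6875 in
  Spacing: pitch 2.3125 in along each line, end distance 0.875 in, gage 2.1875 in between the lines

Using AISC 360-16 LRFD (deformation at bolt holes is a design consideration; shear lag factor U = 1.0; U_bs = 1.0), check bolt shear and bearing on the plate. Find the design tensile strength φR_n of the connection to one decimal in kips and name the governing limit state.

74.6 kips (bolt shear governs)

Bolt shear: A_b = π(0.625)²/4 = 0.3068 in². φR_n = 0.75 × 54 × 0.3068 × 6 × 1 = 74.6 kips.
Bearing (0.625 in plate, F_u = 65 ksi): end bolts L_c = 0.875 − 0.6875/2 = 0.53125, R_n = min(1.2×0.53125×0.625×65, 2.4×0.625×0.625×65) = 25.898 kips/bolt; interior L_c = 2.3125 − 0.6875 = 1.625, R_n = 60.938 kips/bolt. φR_n = 0.75 × (2×25.898 + 4×60.938) = 221.7 kips.
Governing: min(74.6, 221.7) = 74.6 kips → bolt shear.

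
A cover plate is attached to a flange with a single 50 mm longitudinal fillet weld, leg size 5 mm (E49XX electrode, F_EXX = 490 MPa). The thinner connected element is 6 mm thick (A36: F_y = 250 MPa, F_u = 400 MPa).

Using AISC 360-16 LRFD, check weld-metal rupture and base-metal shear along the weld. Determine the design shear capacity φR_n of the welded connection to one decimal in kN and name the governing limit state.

39.0 kN (weld metal governs)

Weld metal: throat = 0.707×5 = 3.535 mm, L = 50 mm. φR_n = 0.75 × 0.6 × 490 × 3.535 × 50 = 39.0 kN.
Base metal shear (6 mm plate): yield φR_n = 1.0×0.6×250×6×50 = 45.0 kN; rupture φR_n = 0.75×0.6×400×6×50 = 54.0 kN; take 45.0 kN (yield).
Governing: min(39.0, 45.0) = 39.0 kN → weld metal.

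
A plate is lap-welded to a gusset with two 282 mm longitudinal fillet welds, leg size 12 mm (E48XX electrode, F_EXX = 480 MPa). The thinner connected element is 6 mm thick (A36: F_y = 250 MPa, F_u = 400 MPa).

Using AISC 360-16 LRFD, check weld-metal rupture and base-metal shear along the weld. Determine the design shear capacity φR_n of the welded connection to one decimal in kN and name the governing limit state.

Weld metal: throat = 0.707×12 = 8.484 mm, L = 2×282 = 564 mm. φR_n = 0.75 × 0.6 × 480 × 8.484 × 564 = 1033.6 kN.
Base metal shear (6 mm plate): yield φR_n = 1.0×0.6×250×6×564 = 507.6 kN; rupture φR_n = 0.75×0.6×400×6×564 = 609.1 kN; take 507.6 kN (yield).
Governing: min(1033.6, 507.6) = 507.6 kN → base-metal shear.

507.6 kN (base-metal shear governs)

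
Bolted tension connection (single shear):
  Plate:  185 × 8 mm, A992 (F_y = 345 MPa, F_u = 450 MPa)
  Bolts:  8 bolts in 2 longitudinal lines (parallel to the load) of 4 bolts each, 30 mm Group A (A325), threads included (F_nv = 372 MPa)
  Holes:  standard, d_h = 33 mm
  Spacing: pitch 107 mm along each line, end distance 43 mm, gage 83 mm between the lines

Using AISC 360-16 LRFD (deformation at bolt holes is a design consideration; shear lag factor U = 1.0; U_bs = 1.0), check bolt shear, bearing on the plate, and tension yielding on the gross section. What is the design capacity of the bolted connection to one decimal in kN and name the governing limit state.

459.5 kN (gross-section yield governs)

Bolt shear: A_b = π(30)²/4 = 706.86 mm². φR_n = 0.75 × 372 × 706.86 × 8 × 1 = 1577.7 kN.
Bearing (8 mm plate, F_u = 450 MPa): end bolts L_c = 43 − 33/2 = 26.5, R_n = min(1.2×26.5×8×450, 2.4×30×8×450) = 114.48 kN/bolt; interior L_c = 107 − 33 = 74, R_n = 259.2 kN/bolt. φR_n = 0.75 × (2×114.48 + 6×259.2) = 1338.1 kN.
Tension yield (gross): A_g = 185×8 = 1480 mm². φR_n = 0.90 × 345 × 1480 = 459.5 kN.
Governing: min(1577.7, 1338.1, 459.5) = 459.5 kN → gross-section yield.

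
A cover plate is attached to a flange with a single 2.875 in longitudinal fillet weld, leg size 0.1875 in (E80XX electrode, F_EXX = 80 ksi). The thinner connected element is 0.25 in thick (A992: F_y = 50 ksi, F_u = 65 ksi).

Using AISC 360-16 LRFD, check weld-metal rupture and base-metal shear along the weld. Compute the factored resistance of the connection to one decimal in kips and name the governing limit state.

13.7 kips (weld metal governs)

Weld metal: throat = 0.707×0.1875 = 0.13256 in, L = 2.875 in. φR_n = 0.75 × 0.6 × 80 × 0.13256 × 2.875 = 13.7 kips.
Base metal shear (0.25 in plate): yield φR_n = 1.0×0.6×50×0.25×2.875 = 21.6 kips; rupture φR_n = 0.75×0.6×65×0.25×2.875 = 21.0 kips; take 21.0 kips (rupture).
Governing: min(13.7, 21.0) = 13.7 kips → weld metal.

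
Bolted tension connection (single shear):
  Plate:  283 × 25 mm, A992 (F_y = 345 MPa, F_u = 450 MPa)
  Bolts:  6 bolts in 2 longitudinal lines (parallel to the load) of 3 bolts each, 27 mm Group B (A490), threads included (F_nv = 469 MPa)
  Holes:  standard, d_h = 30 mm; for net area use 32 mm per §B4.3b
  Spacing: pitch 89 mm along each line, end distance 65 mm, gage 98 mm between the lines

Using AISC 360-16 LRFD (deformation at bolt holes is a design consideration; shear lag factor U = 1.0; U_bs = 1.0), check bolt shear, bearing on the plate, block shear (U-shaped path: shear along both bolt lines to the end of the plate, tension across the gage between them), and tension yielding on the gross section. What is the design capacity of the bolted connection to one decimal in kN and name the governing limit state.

1208.4 kN (bolt shear governs)

Bolt shear: A_b = π(27)²/4 = 572.56 mm². φR_n = 0.75 × 469 × 572.56 × 6 × 1 = 1208.4 kN.
Bearing (25 mm plate, F_u = 450 MPa): end bolts L_c = 65 − 30/2 = 50, R_n = min(1.2×50×25×450, 2.4×27×25×450) = 675 kN/bolt; interior L_c = 89 − 30 = 59, R_n = 729 kN/bolt. φR_n = 0.75 × (2×675 + 4×729) = 3199.5 kN.
Block shear: shear path 2×[65+2×89] = 2×243 mm, A_gv = 12150, A_nv = 2×(243 − 2.5×32)×25 = 8150 mm²; tension across gage: (98 − 1×32)×25 = 1650 mm². R_n = min(0.6×450×8150, 0.6×345×12150) + 1.0×450×1650 = min(2200.5, 2515.1) + 742.5 = 2943 kN. φR_n = 0.75 × 2943 = 2207.3 kN.
Tension yield (gross): A_g = 283×25 = 7075 mm². φR_n = 0.90 × 345 × 7075 = 2196.8 kN.
Governing: min(1208.4, 3199.5, 2207.3, 2196.8) = 1208.4 kN → bolt shear.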